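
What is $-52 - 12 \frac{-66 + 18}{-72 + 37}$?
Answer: $- \frac{2396}{35} \approx -68.457$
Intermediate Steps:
$-52 - 12 \frac{-66 + 18}{-72 + 37} = -52 - 12 \left(- \frac{48}{-35}\right) = -52 - 12 \left(\left(-48\right) \left(- \frac{1}{35}\right)\right) = -52 - \frac{576}{35} = - \frac{2396}{35}$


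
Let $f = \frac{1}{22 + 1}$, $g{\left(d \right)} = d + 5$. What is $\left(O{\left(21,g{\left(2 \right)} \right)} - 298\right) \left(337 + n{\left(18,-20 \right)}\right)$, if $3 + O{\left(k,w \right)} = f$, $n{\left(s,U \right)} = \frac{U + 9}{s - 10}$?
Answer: $- \frac{9292785}{92} \approx -1.0101 \cdot 10^{5}$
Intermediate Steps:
$g{\left(d \right)} = 5 + d$
$n{\left(s,U \right)} = \frac{9 + U}{-10 + s}$
$f = \frac{1}{23} \approx 0.043478$
$O{\left(k,w \right)} = - \frac{68}{23}$ ($O{\left(k,w \right)} = -3 + \frac{1}{23} = - \frac{68}{23}$)
$\left(O{\left(21,g{\left(2 \right)} \right)} - 298\right) \left(337 + n{\left(18,-20 \right)}\right) = \left(- \frac{68}{23} - 298\right) \left(337 + \frac{9 - 20}{-10 + 18}\right) = - \frac{6922 \left(337 + \frac{1}{8} \left(-11\right)\right)}{23} = - \frac{6922 \left(337 - \frac{11}{8}\right)}{23} = \left(- \frac{6922}{23}\right) \frac{2685}{8} = - \frac{9292785}{92}$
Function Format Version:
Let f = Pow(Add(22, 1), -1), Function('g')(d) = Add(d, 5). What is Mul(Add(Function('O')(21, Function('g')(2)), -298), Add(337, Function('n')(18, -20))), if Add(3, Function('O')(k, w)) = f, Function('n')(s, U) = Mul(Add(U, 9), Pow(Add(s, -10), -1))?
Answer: Rational(-9292785, 92) ≈ -1.0101e+5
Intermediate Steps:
Function('g')(d) = Add(5, d)
Function('n')(s, U) = Mul(Pow(Add(-10, s), -1), Add(9, U)) (Function('n')(s, U) = Mul(Add(9, U), Pow(Add(-10, s), -1)) = Mul(Pow(Add(-10, s), -1), Add(9, U)))
f = Rational(1, 23) (f = Pow(23, -1) = Rational(1, 23) ≈ 0.043478)
Function('O')(k, w) = Rational(-68, 23) (Function('O')(k, w) = Add(-3, Rational(1, 23)) = Rational(-68, 23))
Mul(Add(Function('O')(21, Function('g')(2)), -298), Add(337, Function('n')(18, -20))) = Mul(Add(Rational(-68, 23), -298), Add(337, Mul(Pow(Add(-10, 18), -1), Add(9, -20)))) = Mul(Rational(-6922, 23), Add(337, Mul(Pow(8, -1), -11))) = Mul(Rational(-6922, 23), Add(337, Mul(Rational(1, 8), -11))) = Mul(Rational(-6922, 23), Add(337, Rational(-11, 8))) = Mul(Rational(-6922, 23), Rational(2685, 8)) = Rational(-9292785, 92)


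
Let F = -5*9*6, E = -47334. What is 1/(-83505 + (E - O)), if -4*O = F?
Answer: -2/261813 ≈ -7.6390e-6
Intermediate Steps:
F = -270 (F = -45*6 = -270)
O = 135/2 (O = -1/4*(-270) = 135/2 ≈ 67.500)
1/(-83505 + (E - O)) = 1/(-83505 + (-47334 - 1*135/2)) = 1/(-83505 + (-47334 - 135/2)) = 1/(-83505 - 94803/2) = 1/(-261813/2) = -2/261813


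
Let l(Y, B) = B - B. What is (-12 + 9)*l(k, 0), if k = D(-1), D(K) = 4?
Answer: 0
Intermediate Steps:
k = 4
l(Y, B) = 0
(-12 + 9)*l(k, 0) = (-12 + 9)*0 = -3*0 = 0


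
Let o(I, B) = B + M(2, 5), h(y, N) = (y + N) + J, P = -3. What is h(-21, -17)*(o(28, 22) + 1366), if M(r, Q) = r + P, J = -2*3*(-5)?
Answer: -11096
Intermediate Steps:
J = 30 (J = -6*(-5) = 30)
M(r, Q) = -3 + r (M(r, Q) = r - 3 = -3 + r)
h(y, N) = 30 + N + y (h(y, N) = (y + N) + 30 = (N + y) + 30 = 30 + N + y)
o(I, B) = -1 + B (o(I, B) = B + (-3 + 2) = B - 1 = -1 + B)
h(-21, -17)*(o(28, 22) + 1366) = (30 - 17 - 21)*((-1 + 22) + 1366) = -8*(21 + 1366) = -8*1387 = -11096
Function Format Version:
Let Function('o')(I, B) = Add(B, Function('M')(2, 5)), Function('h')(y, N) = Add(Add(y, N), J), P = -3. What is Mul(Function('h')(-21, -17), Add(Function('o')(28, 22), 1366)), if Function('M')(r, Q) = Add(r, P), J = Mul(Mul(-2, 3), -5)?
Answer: -11096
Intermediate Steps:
J = 30 (J = Mul(-6, -5) = 30)
Function('M')(r, Q) = Add(-3, r) (Function('M')(r, Q) = Add(r, -3) = Add(-3, r))
Function('h')(y, N) = Add(30, N, y) (Function('h')(y, N) = Add(Add(y, N), 30) = Add(Add(N, y), 30) = Add(30, N, y))
Function('o')(I, B) = Add(-1, B) (Function('o')(I, B) = Add(B, Add(-3, 2)) = Add(B, -1) = Add(-1, B))
Mul(Function('h')(-21, -17), Add(Function('o')(28, 22), 1366)) = Mul(Add(30, -17, -21), Add(Add(-1, 22), 1366)) = Mul(-8, Add(21, 1366)) = Mul(-8, 1387) = -11096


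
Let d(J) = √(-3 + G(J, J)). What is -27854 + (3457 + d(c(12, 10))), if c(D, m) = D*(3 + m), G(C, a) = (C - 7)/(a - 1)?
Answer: -24397 + 2*I*√12245/155 ≈ -24397.0 + 1.4278*I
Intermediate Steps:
G(C, a) = (-7 + C)/(-1 + a)
d(J) = √(-3 + (-7 + J)/(-1 + J))
-27854 + (3457 + d(c(12, 10))) = -27854 + (3457 + √2*√((-2 - 12*(3 + 10))/(-1 + 12*(3 + 10)))) = -27854 + (3457 + √2*√((-2 - 12*13)/(-1 + 12*13))) = -27854 + (3457 + √2*√((-2 - 1*156)/(-1 + 156))) = -27854 + (3457 + √2*√((-2 - 156)/155)) = -27854 + (3457 + √2*√((1/155)*(-158))) = -27854 + (3457 + √2*√(-158/155)) = -27854 + (3457 + √2*(I*√24490/155)) = -27854 + (3457 + 2*I*√12245/155) = -24397 + 2*I*√12245/155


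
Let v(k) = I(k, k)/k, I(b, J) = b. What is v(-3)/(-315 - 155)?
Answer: -1/470 ≈ -0.0021277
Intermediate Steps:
v(k) = 1 (v(k) = k/k = 1)
v(-3)/(-315 - 155) = 1/(-315 - 155) = 1/(-470) = -1/470*1 = -1/470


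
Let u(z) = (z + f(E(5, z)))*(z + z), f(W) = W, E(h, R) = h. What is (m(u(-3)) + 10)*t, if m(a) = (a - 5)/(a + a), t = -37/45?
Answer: -9509/1080 ≈ -8.8046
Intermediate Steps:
t = -37/45 (t = -37*1/45 = -37/45 ≈ -0.82222)
u(z) = 2*z*(5 + z) (u(z) = (z + 5)*(z + z) = (5 + z)*(2*z) = 2*z*(5 + z))
m(a) = (-5 + a)/(2*a) (m(a) = (-5 + a)/((2*a)) = (-5 + a)*(1/(2*a)) = (-5 + a)/(2*a))
(m(u(-3)) + 10)*t = ((-5 + 2*(-3)*(5 - 3))/(2*((2*(-3)*(5 - 3)))) + 10)*(-37/45) = ((-5 + 2*(-3)*2)/(2*((2*(-3)*2))) + 10)*(-37/45) = ((½)*(-5 - 12)/(-12) + 10)*(-37/45) = ((½)*(-1/12)*(-17) + 10)*(-37/45) = (17/24 + 10)*(-37/45) = (257/24)*(-37/45) = -9509/1080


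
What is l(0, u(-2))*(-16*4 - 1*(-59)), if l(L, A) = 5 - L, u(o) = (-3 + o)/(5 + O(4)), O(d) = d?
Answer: -25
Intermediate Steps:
u(o) = -⅓ + o/9 (u(o) = (-3 + o)/(5 + 4) = (-3 + o)/9 = (-3 + o)*(⅑) = -⅓ + o/9)
l(0, u(-2))*(-16*4 - 1*(-59)) = (5 - 1*0)*(-16*4 - 1*(-59)) = (5 + 0)*(-64 + 59) = 5*(-5) = -25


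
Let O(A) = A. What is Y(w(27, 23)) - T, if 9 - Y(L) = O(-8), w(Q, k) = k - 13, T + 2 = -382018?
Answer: 382037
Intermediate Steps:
T = -382020 (T = -2 - 382018 = -382020)
w(Q, k) = -13 + k
Y(L) = 17 (Y(L) = 9 - 1*(-8) = 9 + 8 = 17)
Y(w(27, 23)) - T = 17 - 1*(-382020) = 17 + 382020 = 382037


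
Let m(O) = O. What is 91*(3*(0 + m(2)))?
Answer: 546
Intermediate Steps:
91*(3*(0 + m(2))) = 91*(3*(0 + 2)) = 91*(3*2) = 91*6 = 546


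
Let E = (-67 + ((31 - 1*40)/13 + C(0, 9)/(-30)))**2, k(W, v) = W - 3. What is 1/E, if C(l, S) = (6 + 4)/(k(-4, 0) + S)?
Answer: 6084/28015849 ≈ 0.00021716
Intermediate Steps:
k(W, v) = -3 + W
C(l, S) = 10/(-7 + S) (C(l, S) = (6 + 4)/((-3 - 4) + S) = 10/(-7 + S))
E = 28015849/6084 (E = (-67 + ((31 - 1*40)/13 + (10/(-7 + 9))/(-30)))**2 = (-67 + ((31 - 40)*(1/13) + (10/2)*(-1/30)))**2 = (-67 + (-9*1/13 + (10*(1/2))*(-1/30)))**2 = (-67 + (-9/13 + 5*(-1/30)))**2 = (-67 + (-9/13 - 1/6))**2 = (-67 - 67/78)**2 = (-5293/78)**2 = 28015849/6084 ≈ 4604.8)
1/E = 1/(28015849/6084) = 6084/28015849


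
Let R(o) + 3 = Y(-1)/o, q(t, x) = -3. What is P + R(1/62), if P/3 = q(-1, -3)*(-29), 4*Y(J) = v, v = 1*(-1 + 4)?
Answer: 609/2 ≈ 304.50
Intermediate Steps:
v = 3 (v = 1*3 = 3)
Y(J) = 3/4 (Y(J) = (1/4)*3 = 3/4)
R(o) = -3 + 3/(4*o)
P = 261 (P = 3*(-3*(-29)) = 3*87 = 261)
P + R(1/62) = 261 + (-3 + 3/(4*(1/62))) = 261 + (-3 + (3/4)*62) = 261 + (-3 + 93/2) = 261 + 87/2 = 609/2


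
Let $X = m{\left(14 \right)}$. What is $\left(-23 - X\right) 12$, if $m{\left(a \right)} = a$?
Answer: $-444$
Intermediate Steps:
$X = 14$
$\left(-23 - X\right) 12 = \left(-23 - 14\right) 12 = \left(-37\right) 12 = -444$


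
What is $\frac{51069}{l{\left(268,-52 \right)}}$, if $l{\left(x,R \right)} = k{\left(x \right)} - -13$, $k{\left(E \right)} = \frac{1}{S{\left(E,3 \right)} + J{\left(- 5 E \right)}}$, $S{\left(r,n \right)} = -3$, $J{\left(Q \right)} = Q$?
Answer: $\frac{2365023}{602} \approx 3928.6$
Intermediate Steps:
$k{\left(E \right)} = \frac{1}{-3 - 5 E}$
$l{\left(x,R \right)} = 13 - \frac{1}{3 + 5 x}$ ($l{\left(x,R \right)} = - \frac{1}{3 + 5 x} - -13 = - \frac{1}{3 + 5 x} + 13 = 13 - \frac{1}{3 + 5 x}$)
$\frac{51069}{l{\left(268,-52 \right)}} = \frac{51069}{\frac{1}{3 + 5 \cdot 268} \left(38 + 65 \cdot 268\right)} = \frac{51069}{\frac{1}{3 + 1340} \left(38 + 17420\right)} = \frac{51069}{\frac{1}{1343} \cdot 17458} = \frac{51069}{\frac{17458}{1343}} = 51069 \cdot \frac{1343}{17458} = \frac{2365023}{602}$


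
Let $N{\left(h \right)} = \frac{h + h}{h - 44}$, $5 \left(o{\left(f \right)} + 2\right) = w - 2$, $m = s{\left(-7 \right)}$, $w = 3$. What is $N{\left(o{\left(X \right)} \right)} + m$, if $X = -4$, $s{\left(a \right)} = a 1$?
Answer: $- \frac{1585}{229} \approx -6.9214$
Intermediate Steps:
$s{\left(a \right)} = a$
$m = -7$
$o{\left(f \right)} = - \frac{9}{5}$ ($o{\left(f \right)} = -2 + \frac{3 - 2}{5} = -2 + \frac{1}{5} \cdot 1 = -2 + \frac{1}{5} = - \frac{9}{5}$)
$N{\left(h \right)} = \frac{2 h}{-44 + h}$
$N{\left(o{\left(X \right)} \right)} + m = 2 \left(- \frac{9}{5}\right) \frac{1}{-44 - \frac{9}{5}} - 7 = 2 \left(- \frac{9}{5}\right) \frac{1}{- \frac{229}{5}} - 7 = 2 \left(- \frac{9}{5}\right) \left(- \frac{5}{229}\right) - 7 = \frac{18}{229} - 7 = - \frac{1585}{229}$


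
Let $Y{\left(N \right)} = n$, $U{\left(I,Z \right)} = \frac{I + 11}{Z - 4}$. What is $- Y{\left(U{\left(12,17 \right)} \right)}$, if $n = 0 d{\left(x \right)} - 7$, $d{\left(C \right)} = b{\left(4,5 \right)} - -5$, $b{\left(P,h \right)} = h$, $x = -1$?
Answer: $7$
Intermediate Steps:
$d{\left(C \right)} = 10$ ($d{\left(C \right)} = 5 - -5 = 5 + 5 = 10$)
$n = -7$ ($n = 0 \cdot 10 - 7 = 0 - 7 = -7$)
$U{\left(I,Z \right)} = \frac{11 + I}{-4 + Z}$
$Y{\left(N \right)} = -7$
$- Y{\left(U{\left(12,17 \right)} \right)} = \left(-1\right) \left(-7\right) = 7$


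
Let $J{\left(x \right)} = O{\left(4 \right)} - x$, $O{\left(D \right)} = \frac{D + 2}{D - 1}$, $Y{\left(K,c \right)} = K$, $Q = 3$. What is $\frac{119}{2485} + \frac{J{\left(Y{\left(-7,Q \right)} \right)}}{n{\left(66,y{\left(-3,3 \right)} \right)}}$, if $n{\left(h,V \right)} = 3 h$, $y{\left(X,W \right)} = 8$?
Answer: $\frac{729}{7810} \approx 0.093342$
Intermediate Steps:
$O{\left(D \right)} = \frac{2 + D}{-1 + D}$
$J{\left(x \right)} = 2 - x$ ($J{\left(x \right)} = \frac{2 + 4}{-1 + 4} - x = \frac{1}{3} \cdot 6 - x = 2 - x$)
$\frac{119}{2485} + \frac{J{\left(Y{\left(-7,Q \right)} \right)}}{n{\left(66,y{\left(-3,3 \right)} \right)}} = \frac{119}{2485} + \frac{2 - -7}{3 \cdot 66} = 119 \cdot \frac{1}{2485} + \frac{2 + 7}{198} = \frac{17}{355} + 9 \cdot \frac{1}{198} = \frac{17}{355} + \frac{1}{22} = \frac{729}{7810}$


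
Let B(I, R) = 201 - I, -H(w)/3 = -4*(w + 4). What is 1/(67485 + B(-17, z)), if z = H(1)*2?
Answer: 1/67703 ≈ 1.4770e-5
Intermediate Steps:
H(w) = 48 + 12*w (H(w) = -(-12)*(w + 4) = -(-12)*(4 + w) = -3*(-16 - 4*w) = 48 + 12*w)
z = 120 (z = (48 + 12*1)*2 = (48 + 12)*2 = 60*2 = 120)
1/(67485 + B(-17, z)) = 1/(67485 + (201 - 1*(-17))) = 1/(67485 + (201 + 17)) = 1/(67485 + 218) = 1/67703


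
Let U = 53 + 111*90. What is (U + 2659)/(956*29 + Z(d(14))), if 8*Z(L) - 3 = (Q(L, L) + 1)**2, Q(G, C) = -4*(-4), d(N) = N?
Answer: 8468/18507 ≈ 0.45756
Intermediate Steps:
Q(G, C) = 16
Z(L) = 73/2 (Z(L) = 3/8 + (16 + 1)**2/8 = 3/8 + (1/8)*17**2 = 3/8 + (1/8)*289 = 3/8 + 289/8 = 73/2)
U = 10043 (U = 53 + 9990 = 10043)
(U + 2659)/(956*29 + Z(d(14))) = (10043 + 2659)/(956*29 + 73/2) = 12702/(27724 + 73/2) = 12702/(55521/2) = 12702*(2/55521) = 8468/18507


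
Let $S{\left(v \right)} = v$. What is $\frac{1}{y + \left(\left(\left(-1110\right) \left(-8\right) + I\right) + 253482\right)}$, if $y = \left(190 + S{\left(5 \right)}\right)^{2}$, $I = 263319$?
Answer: $\frac{1}{563706} \approx 1.774 \cdot 10^{-6}$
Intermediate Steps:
$y = 38025$ ($y = \left(190 + 5\right)^{2} = 195^{2} = 38025$)
$\frac{1}{y + \left(\left(\left(-1110\right) \left(-8\right) + I\right) + 253482\right)} = \frac{1}{38025 + \left(\left(\left(-1110\right) \left(-8\right) + 263319\right) + 253482\right)} = \frac{1}{38025 + \left(\left(8880 + 263319\right) + 253482\right)} = \frac{1}{38025 + \left(272199 + 253482\right)} = \frac{1}{38025 + 525681} = \frac{1}{563706}$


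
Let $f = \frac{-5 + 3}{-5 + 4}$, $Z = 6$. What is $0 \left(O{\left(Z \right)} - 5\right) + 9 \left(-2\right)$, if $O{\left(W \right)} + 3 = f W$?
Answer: $-18$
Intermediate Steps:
$f = 2$ ($f = - \frac{2}{-1} = \left(-2\right) \left(-1\right) = 2$)
$O{\left(W \right)} = -3 + 2 W$
$0 \left(O{\left(Z \right)} - 5\right) + 9 \left(-2\right) = 0 \left(\left(-3 + 2 \cdot 6\right) - 5\right) + 9 \left(-2\right) = 0 \left(\left(-3 + 12\right) - 5\right) - 18 = 0 \left(9 - 5\right) - 18 = 0 \cdot 4 - 18 = 0 - 18 = -18$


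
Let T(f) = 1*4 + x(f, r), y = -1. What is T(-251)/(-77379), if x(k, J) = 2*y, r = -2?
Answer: -2/77379 ≈ -2.5847e-5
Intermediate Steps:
x(k, J) = -2 (x(k, J) = 2*(-1) = -2)
T(f) = 2 (T(f) = 1*4 - 2 = 4 - 2 = 2)
T(-251)/(-77379) = 2/(-77379) = 2*(-1/77379) = -2/77379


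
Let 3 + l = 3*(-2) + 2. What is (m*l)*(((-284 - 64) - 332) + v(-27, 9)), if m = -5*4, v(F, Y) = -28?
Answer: -99120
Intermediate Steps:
l = -7 (l = -3 + (3*(-2) + 2) = -3 + (-6 + 2) = -3 - 4 = -7)
m = -20
(m*l)*(((-284 - 64) - 332) + v(-27, 9)) = (-20*(-7))*(((-284 - 64) - 332) - 28) = 140*((-348 - 332) - 28) = 140*(-680 - 28) = 140*(-708) = -99120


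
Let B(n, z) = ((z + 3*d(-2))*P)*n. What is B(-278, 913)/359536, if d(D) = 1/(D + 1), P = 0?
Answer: 0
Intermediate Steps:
d(D) = 1/(1 + D)
B(n, z) = 0 (B(n, z) = ((z + 3/(1 - 2))*0)*n = ((z + 3/(-1))*0)*n = ((z + 3*(-1))*0)*n = ((z - 3)*0)*n = ((-3 + z)*0)*n = 0*n = 0)
B(-278, 913)/359536 = 0/359536 = 0*(1/359536) = 0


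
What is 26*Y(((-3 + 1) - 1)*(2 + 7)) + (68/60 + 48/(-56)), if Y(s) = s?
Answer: -73681/105 ≈ -701.72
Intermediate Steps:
26*Y(((-3 + 1) - 1)*(2 + 7)) + (68/60 + 48/(-56)) = 26*(((-3 + 1) - 1)*(2 + 7)) + (68/60 + 48/(-56)) = 26*((-2 - 1)*9) + (68*(1/60) + 48*(-1/56)) = 26*(-3*9) + (17/15 - 6/7) = 26*(-27) + 29/105 = -702 + 29/105 = -73681/105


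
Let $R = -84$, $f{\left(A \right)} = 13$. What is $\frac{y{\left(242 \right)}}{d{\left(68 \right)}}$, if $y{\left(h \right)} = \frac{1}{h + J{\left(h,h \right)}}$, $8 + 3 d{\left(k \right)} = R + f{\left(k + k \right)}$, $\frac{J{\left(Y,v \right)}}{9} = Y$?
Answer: $- \frac{3}{191180} \approx -1.5692 \cdot 10^{-5}$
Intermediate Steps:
$J{\left(Y,v \right)} = 9 Y$
$d{\left(k \right)} = - \frac{79}{3}$ ($d{\left(k \right)} = - \frac{8}{3} + \frac{-84 + 13}{3} = - \frac{8}{3} + \frac{1}{3} \left(-71\right) = - \frac{8}{3} - \frac{71}{3} = - \frac{79}{3}$)
$y{\left(h \right)} = \frac{1}{10 h}$ ($y{\left(h \right)} = \frac{1}{h + 9 h} = \frac{1}{10 h}$)
$\frac{y{\left(242 \right)}}{d{\left(68 \right)}} = \frac{\frac{1}{10} \cdot \frac{1}{242}}{- \frac{79}{3}} = \frac{1}{10} \cdot \frac{1}{242} \left(- \frac{3}{79}\right) = \frac{1}{2420} \left(- \frac{3}{79}\right) = - \frac{3}{191180}$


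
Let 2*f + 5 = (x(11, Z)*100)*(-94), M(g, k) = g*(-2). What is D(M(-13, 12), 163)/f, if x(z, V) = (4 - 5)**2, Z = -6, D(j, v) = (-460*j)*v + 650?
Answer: 13676/33 ≈ 414.42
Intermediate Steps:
M(g, k) = -2*g
D(j, v) = 650 - 460*j*v (D(j, v) = -460*j*v + 650 = 650 - 460*j*v)
x(z, V) = 1 (x(z, V) = (-1)**2 = 1)
f = -9405/2 (f = -5/2 + ((1*100)*(-94))/2 = -5/2 + (100*(-94))/2 = -5/2 + (1/2)*(-9400) = -5/2 - 4700 = -9405/2 ≈ -4702.5)
D(M(-13, 12), 163)/f = (650 - 460*(-2*(-13))*163)/(-9405/2) = (650 - 460*26*163)*(-2/9405) = (650 - 1949480)*(-2/9405) = -1948830*(-2/9405) = 13676/33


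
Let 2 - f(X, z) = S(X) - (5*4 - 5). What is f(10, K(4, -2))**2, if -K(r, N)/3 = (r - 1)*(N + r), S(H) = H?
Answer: 49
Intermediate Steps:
K(r, N) = -3*(-1 + r)*(N + r) (K(r, N) = -3*(r - 1)*(N + r) = -3*(-1 + r)*(N + r))
f(X, z) = 17 - X (f(X, z) = 2 - (X - (5*4 - 5)) = 2 - (X - (20 - 5)) = 2 - (X - 1*15) = 2 - (X - 15) = 2 - (-15 + X) = 2 + (15 - X) = 17 - X)
f(10, K(4, -2))**2 = (17 - 1*10)**2 = (17 - 10)**2 = 7**2 = 49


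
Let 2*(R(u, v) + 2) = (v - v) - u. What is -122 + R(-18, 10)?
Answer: -115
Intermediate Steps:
R(u, v) = -2 - u/2 (R(u, v) = -2 + ((v - v) - u)/2 = -2 + (0 - u)/2 = -2 + (-u)/2 = -2 - u/2)
-122 + R(-18, 10) = -122 + (-2 - ½*(-18)) = -122 + (-2 + 9) = -122 + 7 = -115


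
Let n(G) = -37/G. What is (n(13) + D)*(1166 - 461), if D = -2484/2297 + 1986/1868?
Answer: -56321379105/27890174 ≈ -2019.4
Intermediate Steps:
D = -39135/2145398 (D = -2484*1/2297 + 1986*(1/1868) = -2484/2297 + 993/934 = -39135/2145398 ≈ -0.018241)
(n(13) + D)*(1166 - 461) = (-37/13 - 39135/2145398)*(1166 - 461) = (-37*1/13 - 39135/2145398)*705 = (-37/13 - 39135/2145398)*705 = -79888481/27890174*705 = -56321379105/27890174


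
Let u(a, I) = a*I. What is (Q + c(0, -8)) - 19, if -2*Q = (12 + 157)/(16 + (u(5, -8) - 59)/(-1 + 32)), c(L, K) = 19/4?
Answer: -33107/1588 ≈ -20.848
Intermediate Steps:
c(L, K) = 19/4 (c(L, K) = 19*(¼) = 19/4)
u(a, I) = I*a
Q = -5239/794 (Q = -(12 + 157)/(2*(16 + (-8*5 - 59)/(-1 + 32))) = -169/(2*(16 + (-40 - 59)/31)) = -169/(2*(16 - 99*1/31)) = -169/(2*(16 - 99/31)) = -169/(2*397/31) = -169*31/(2*397) = -½*5239/397 = -5239/794 ≈ -6.5982)
(Q + c(0, -8)) - 19 = (-5239/794 + 19/4) - 19 = -2935/1588 - 19 = -33107/1588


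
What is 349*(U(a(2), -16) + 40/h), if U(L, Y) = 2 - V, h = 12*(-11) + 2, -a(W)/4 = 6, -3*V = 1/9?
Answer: 211843/351 ≈ 603.54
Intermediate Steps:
V = -1/27 (V = -⅓/9 = -⅓*⅑ = -1/27 ≈ -0.037037)
a(W) = -24 (a(W) = -4*6 = -24)
h = -130 (h = -132 + 2 = -130)
U(L, Y) = 55/27 (U(L, Y) = 2 - 1*(-1/27) = 2 + 1/27 = 55/27)
349*(U(a(2), -16) + 40/h) = 349*(55/27 + 40/(-130)) = 349*(55/27 + 40*(-1/130)) = 349*(55/27 - 4/13) = 349*(607/351) = 211843/351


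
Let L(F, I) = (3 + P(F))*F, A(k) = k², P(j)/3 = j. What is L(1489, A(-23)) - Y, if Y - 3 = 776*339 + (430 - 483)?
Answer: 6392816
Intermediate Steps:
P(j) = 3*j
L(F, I) = F*(3 + 3*F) (L(F, I) = (3 + 3*F)*F = F*(3 + 3*F))
Y = 263014 (Y = 3 + (776*339 + (430 - 483)) = 3 + (263064 - 53) = 3 + 263011 = 263014)
L(1489, A(-23)) - Y = 3*1489*(1 + 1489) - 1*263014 = 3*1489*1490 - 263014 = 6655830 - 263014 = 6392816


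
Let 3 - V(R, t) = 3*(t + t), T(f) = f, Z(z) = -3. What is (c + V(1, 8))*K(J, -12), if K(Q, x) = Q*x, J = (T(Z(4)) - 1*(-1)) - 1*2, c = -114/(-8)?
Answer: -1476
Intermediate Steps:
V(R, t) = 3 - 6*t (V(R, t) = 3 - 3*(t + t) = 3 - 3*2*t = 3 - 6*t)
c = 57/4 (c = -114*(-1/8) = 57/4 ≈ 14.250)
J = -4 (J = (-3 - 1*(-1)) - 1*2 = (-3 + 1) - 2 = -2 - 2 = -4)
(c + V(1, 8))*K(J, -12) = (57/4 + (3 - 6*8))*(-4*(-12)) = (57/4 + (3 - 48))*48 = (57/4 - 45)*48 = -123/4*48 = -1476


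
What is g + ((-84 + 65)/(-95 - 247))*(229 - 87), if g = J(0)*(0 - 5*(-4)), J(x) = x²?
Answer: 71/9 ≈ 7.8889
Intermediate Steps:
g = 0 (g = 0²*(0 - 5*(-4)) = 0*(0 + 20) = 0*20 = 0)
g + ((-84 + 65)/(-95 - 247))*(229 - 87) = 0 + ((-84 + 65)/(-95 - 247))*(229 - 87) = 0 - 19/(-342)*142 = 0 - 19*(-1/342)*142 = 0 + (1/18)*142 = 0 + 71/9 = 71/9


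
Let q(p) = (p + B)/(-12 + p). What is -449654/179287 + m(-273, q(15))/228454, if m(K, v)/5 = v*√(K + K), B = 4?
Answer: -449654/179287 + 95*I*√546/685362 ≈ -2.508 + 0.0032389*I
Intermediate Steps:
q(p) = (4 + p)/(-12 + p) (q(p) = (p + 4)/(-12 + p) = (4 + p)/(-12 + p))
m(K, v) = 5*v*√2*√K (m(K, v) = 5*(v*√(K + K)) = 5*(v*√(2*K)) = 5*(v*(√2*√K)) = 5*(v*√2*√K) = 5*v*√2*√K)
-449654/179287 + m(-273, q(15))/228454 = -449654/179287 + (5*((4 + 15)/(-12 + 15))*√2*√(-273))/228454 = -449654*1/179287 + (5*(19/3)*√2*(I*√273))*(1/228454) = -449654/179287 + (5*((⅓)*19)*√2*(I*√273))*(1/228454) = -449654/179287 + (5*(19/3)*√2*(I*√273))*(1/228454) = -449654/179287 + (95*I*√546/3)*(1/228454) = -449654/179287 + 95*I*√546/685362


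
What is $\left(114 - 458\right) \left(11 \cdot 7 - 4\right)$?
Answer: $-25112$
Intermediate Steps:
$\left(114 - 458\right) \left(11 \cdot 7 - 4\right) = - 344 \left(77 - 4\right) = \left(-344\right) 73 = -25112$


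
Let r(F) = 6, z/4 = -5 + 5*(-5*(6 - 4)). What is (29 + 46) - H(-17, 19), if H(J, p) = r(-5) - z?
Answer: -151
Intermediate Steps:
z = -220 (z = 4*(-5 + 5*(-5*(6 - 4))) = 4*(-5 + 5*(-5*2)) = 4*(-5 + 5*(-10)) = 4*(-5 - 50) = 4*(-55) = -220)
H(J, p) = 226 (H(J, p) = 6 - 1*(-220) = 6 + 220 = 226)
(29 + 46) - H(-17, 19) = (29 + 46) - 1*226 = 75 - 226 = -151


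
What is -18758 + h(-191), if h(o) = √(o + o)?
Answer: -18758 + I*√382 ≈ -18758.0 + 19.545*I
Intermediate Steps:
h(o) = √2*√o (h(o) = √(2*o) = √2*√o)
-18758 + h(-191) = -18758 + √2*√(-191) = -18758 + √2*(I*√191) = -18758 + I*√382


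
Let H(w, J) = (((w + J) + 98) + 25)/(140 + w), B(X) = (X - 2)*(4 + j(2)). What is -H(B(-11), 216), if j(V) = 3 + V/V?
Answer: -235/36 ≈ -6.5278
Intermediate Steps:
j(V) = 4 (j(V) = 3 + 1 = 4)
B(X) = -16 + 8*X (B(X) = (X - 2)*(4 + 4) = (-2 + X)*8 = -16 + 8*X)
H(w, J) = (123 + J + w)/(140 + w) (H(w, J) = (((J + w) + 98) + 25)/(140 + w) = ((98 + J + w) + 25)/(140 + w) = (123 + J + w)/(140 + w))
-H(B(-11), 216) = -(123 + 216 + (-16 + 8*(-11)))/(140 + (-16 + 8*(-11))) = -(123 + 216 + (-16 - 88))/(140 + (-16 - 88)) = -(123 + 216 - 104)/(140 - 104) = -235/36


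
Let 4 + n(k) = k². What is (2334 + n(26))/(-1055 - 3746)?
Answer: -3006/4801 ≈ -0.62612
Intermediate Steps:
n(k) = -4 + k²
(2334 + n(26))/(-1055 - 3746) = (2334 + (-4 + 26²))/(-1055 - 3746) = (2334 + (-4 + 676))/(-4801) = (2334 + 672)*(-1/4801) = 3006*(-1/4801) = -3006/4801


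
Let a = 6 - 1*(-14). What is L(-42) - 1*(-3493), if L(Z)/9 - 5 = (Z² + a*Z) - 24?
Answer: 11638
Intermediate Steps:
a = 20 (a = 6 + 14 = 20)
L(Z) = -171 + 9*Z² + 180*Z (L(Z) = 45 + 9*((Z² + 20*Z) - 24) = 45 + 9*(-24 + Z² + 20*Z) = 45 + (-216 + 9*Z² + 180*Z) = -171 + 9*Z² + 180*Z)
L(-42) - 1*(-3493) = (-171 + 9*(-42)² + 180*(-42)) - 1*(-3493) = (-171 + 9*1764 - 7560) + 3493 = (-171 + 15876 - 7560) + 3493 = 8145 + 3493 = 11638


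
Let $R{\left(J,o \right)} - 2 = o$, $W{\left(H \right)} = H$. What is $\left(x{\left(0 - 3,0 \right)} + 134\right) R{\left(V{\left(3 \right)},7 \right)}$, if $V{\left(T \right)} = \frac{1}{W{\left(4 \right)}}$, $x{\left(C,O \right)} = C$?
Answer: $1179$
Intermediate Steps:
$V{\left(T \right)} = \frac{1}{4}$
$R{\left(J,o \right)} = 2 + o$
$\left(x{\left(0 - 3,0 \right)} + 134\right) R{\left(V{\left(3 \right)},7 \right)} = \left(\left(0 - 3\right) + 134\right) \left(2 + 7\right) = \left(\left(0 - 3\right) + 134\right) 9 = \left(-3 + 134\right) 9 = 131 \cdot 9 = 1179$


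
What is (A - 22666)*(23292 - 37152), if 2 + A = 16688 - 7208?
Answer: 182785680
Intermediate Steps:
A = 9478 (A = -2 + (16688 - 7208) = -2 + 9480 = 9478)
(A - 22666)*(23292 - 37152) = (9478 - 22666)*(23292 - 37152) = -13188*(-13860) = 182785680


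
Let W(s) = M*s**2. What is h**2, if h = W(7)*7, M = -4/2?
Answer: 470596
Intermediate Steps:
M = -2 (M = -4*1/2 = -2)
W(s) = -2*s**2
h = -686 (h = -2*7**2*7 = -2*49*7 = -98*7 = -686)
h**2 = (-686)**2 = 470596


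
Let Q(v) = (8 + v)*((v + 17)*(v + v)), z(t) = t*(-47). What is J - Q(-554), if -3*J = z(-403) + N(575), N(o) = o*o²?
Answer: 784475132/3 ≈ 2.6149e+8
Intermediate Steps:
N(o) = o³
z(t) = -47*t
Q(v) = 2*v*(8 + v)*(17 + v) (Q(v) = (8 + v)*((17 + v)*(2*v)) = (8 + v)*(2*v*(17 + v)) = 2*v*(8 + v)*(17 + v))
J = -190128316/3 (J = -(-47*(-403) + 575³)/3 = -(18941 + 190109375)/3 = -⅓*190128316 = -190128316/3 ≈ -6.3376e+7)
J - Q(-554) = -190128316/3 - 2*(-554)*(136 + (-554)² + 25*(-554)) = -190128316/3 - 2*(-554)*(136 + 306916 - 13850) = -190128316/3 - 2*(-554)*293202 = -190128316/3 - 1*(-324867816) = -190128316/3 + 324867816 = 784475132/3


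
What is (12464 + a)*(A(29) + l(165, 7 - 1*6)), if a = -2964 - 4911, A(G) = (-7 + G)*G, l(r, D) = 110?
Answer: 3432572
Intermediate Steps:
A(G) = G*(-7 + G)
a = -7875
(12464 + a)*(A(29) + l(165, 7 - 1*6)) = (12464 - 7875)*(29*(-7 + 29) + 110) = 4589*(29*22 + 110) = 4589*(638 + 110) = 4589*748 = 3432572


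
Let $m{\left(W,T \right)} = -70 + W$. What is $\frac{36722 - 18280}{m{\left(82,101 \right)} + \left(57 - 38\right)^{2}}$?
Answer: $\frac{18442}{373} \approx 49.442$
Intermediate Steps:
$\frac{36722 - 18280}{m{\left(82,101 \right)} + \left(57 - 38\right)^{2}} = \frac{36722 - 18280}{\left(-70 + 82\right) + \left(57 - 38\right)^{2}} = \frac{18442}{12 + 19^{2}} = \frac{18442}{12 + 361} = \frac{18442}{373}$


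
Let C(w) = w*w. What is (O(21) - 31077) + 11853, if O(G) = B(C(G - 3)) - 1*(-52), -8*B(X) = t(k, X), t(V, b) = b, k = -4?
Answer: -38425/2 ≈ -19213.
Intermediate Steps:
C(w) = w**2
B(X) = -X/8
O(G) = 52 - (-3 + G)**2/8 (O(G) = -(G - 3)**2/8 - 1*(-52) = -(-3 + G)**2/8 + 52 = 52 - (-3 + G)**2/8)
(O(21) - 31077) + 11853 = ((52 - (-3 + 21)**2/8) - 31077) + 11853 = ((52 - 1/8*18**2) - 31077) + 11853 = ((52 - 1/8*324) - 31077) + 11853 = ((52 - 81/2) - 31077) + 11853 = (23/2 - 31077) + 11853 = -62131/2 + 11853 = -38425/2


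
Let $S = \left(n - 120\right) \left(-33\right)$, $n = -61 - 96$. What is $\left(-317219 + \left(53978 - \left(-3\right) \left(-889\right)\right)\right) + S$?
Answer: $-256767$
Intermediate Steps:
$n = -157$ ($n = -61 - 96 = -157$)
$S = 9141$ ($S = \left(-157 - 120\right) \left(-33\right) = \left(-277\right) \left(-33\right) = 9141$)
$\left(-317219 + \left(53978 - \left(-3\right) \left(-889\right)\right)\right) + S = \left(-317219 + \left(53978 - \left(-3\right) \left(-889\right)\right)\right) + 9141 = \left(-317219 + \left(53978 - 2667\right)\right) + 9141 = \left(-317219 + 51311\right) + 9141 = -265908 + 9141 = -256767$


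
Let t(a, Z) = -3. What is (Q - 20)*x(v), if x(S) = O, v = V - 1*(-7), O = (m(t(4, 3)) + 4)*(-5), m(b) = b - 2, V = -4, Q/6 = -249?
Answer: -7570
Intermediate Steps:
Q = -1494 (Q = 6*(-249) = -1494)
m(b) = -2 + b
O = 5 (O = ((-2 - 3) + 4)*(-5) = (-5 + 4)*(-5) = -1*(-5) = 5)
v = 3 (v = -4 - 1*(-7) = -4 + 7 = 3)
x(S) = 5
(Q - 20)*x(v) = (-1494 - 20)*5 = -1514*5 = -7570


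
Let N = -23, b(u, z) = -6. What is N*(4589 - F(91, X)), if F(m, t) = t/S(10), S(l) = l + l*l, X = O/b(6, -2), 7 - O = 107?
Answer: -3482936/33 ≈ -1.0554e+5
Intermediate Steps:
O = -100 (O = 7 - 1*107 = 7 - 107 = -100)
X = 50/3 (X = -100/(-6) = -100*(-1/6) = 50/3 ≈ 16.667)
S(l) = l + l**2
F(m, t) = t/110 (F(m, t) = t/((10*(1 + 10))) = t/((10*11)) = t/110)
N*(4589 - F(91, X)) = -23*(4589 - 50/(110*3)) = -23*(4589 - 1*5/33) = -23*(4589 - 5/33) = -23*151432/33 = -3482936/33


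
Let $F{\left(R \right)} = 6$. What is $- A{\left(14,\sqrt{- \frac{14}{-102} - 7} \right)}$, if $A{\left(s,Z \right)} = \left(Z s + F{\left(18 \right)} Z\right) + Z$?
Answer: $- \frac{35 i \sqrt{714}}{17} \approx - 55.013 i$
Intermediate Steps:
$A{\left(s,Z \right)} = 7 Z + Z s$ ($A{\left(s,Z \right)} = \left(Z s + 6 Z\right) + Z = \left(6 Z + Z s\right) + Z = 7 Z + Z s$)
$- A{\left(14,\sqrt{- \frac{14}{-102} - 7} \right)} = - \sqrt{- \frac{14}{-102} - 7} \left(7 + 14\right) = - \sqrt{\left(-14\right) \left(- \frac{1}{102}\right) - 7} \cdot 21 = - \sqrt{\frac{7}{51} - 7} \cdot 21 = - \sqrt{- \frac{350}{51}} \cdot 21 = - \frac{5 i \sqrt{714}}{51} \cdot 21 = - \frac{35 i \sqrt{714}}{17}$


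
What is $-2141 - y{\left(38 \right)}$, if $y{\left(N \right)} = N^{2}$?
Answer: $-3585$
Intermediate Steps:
$-2141 - y{\left(38 \right)} = -2141 - 38^{2} = -2141 - 1444 = -3585$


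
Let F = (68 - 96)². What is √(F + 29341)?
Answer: 5*√1205 ≈ 173.57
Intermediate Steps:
F = 784 (F = (-28)² = 784)
√(F + 29341) = √(784 + 29341) = √30125 = 5*√1205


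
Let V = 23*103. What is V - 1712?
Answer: 657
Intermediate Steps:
V = 2369
V - 1712 = 2369 - 1712 = 657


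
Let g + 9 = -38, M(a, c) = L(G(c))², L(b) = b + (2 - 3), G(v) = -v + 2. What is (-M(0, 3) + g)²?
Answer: 2601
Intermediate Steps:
G(v) = 2 - v
L(b) = -1 + b (L(b) = b - 1 = -1 + b)
M(a, c) = (1 - c)² (M(a, c) = (-1 + (2 - c))² = (1 - c)²)
g = -47 (g = -9 - 38 = -47)
(-M(0, 3) + g)² = (-(-1 + 3)² - 47)² = (-1*2² - 47)² = (-1*4 - 47)² = (-4 - 47)² = (-51)² = 2601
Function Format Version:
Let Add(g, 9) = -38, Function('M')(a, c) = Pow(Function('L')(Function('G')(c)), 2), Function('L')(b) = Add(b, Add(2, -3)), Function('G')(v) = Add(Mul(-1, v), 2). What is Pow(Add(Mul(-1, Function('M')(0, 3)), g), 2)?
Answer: 2601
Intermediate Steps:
Function('G')(v) = Add(2, Mul(-1, v))
Function('L')(b) = Add(-1, b) (Function('L')(b) = Add(b, -1) = Add(-1, b))
Function('M')(a, c) = Pow(Add(1, Mul(-1, c)), 2) (Function('M')(a, c) = Pow(Add(-1, Add(2, Mul(-1, c))), 2) = Pow(Add(1, Mul(-1, c)), 2))
g = -47 (g = Add(-9, -38) = -47)
Pow(Add(Mul(-1, Function('M')(0, 3)), g), 2) = Pow(Add(Mul(-1, Pow(Add(-1, 3), 2)), -47), 2) = Pow(Add(Mul(-1, Pow(2, 2)), -47), 2) = Pow(Add(Mul(-1, 4), -47), 2) = Pow(Add(-4, -47), 2) = Pow(-51, 2) = 2601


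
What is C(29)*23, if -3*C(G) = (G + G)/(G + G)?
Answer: -23/3 ≈ -7.6667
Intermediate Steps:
C(G) = -⅓ (C(G) = -(G + G)/(3*(G + G)) = -2*G/(3*(2*G)) = -2*G*1/(2*G)/3 = -⅓*1 = -⅓)
C(29)*23 = -⅓*23 = -23/3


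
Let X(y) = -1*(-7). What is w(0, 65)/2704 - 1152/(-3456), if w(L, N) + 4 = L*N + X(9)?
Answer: 2713/8112 ≈ 0.33444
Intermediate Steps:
X(y) = 7
w(L, N) = 3 + L*N (w(L, N) = -4 + (L*N + 7) = -4 + (7 + L*N) = 3 + L*N)
w(0, 65)/2704 - 1152/(-3456) = (3 + 0*65)/2704 - 1152/(-3456) = (3 + 0)*(1/2704) - 1152*(-1/3456) = 3*(1/2704) + ⅓ = 3/2704 + ⅓ = 2713/8112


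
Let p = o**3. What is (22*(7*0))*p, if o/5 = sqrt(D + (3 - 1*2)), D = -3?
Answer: 0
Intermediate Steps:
o = 5*I*sqrt(2) (o = 5*sqrt(-3 + (3 - 1*2)) = 5*sqrt(-3 + (3 - 2)) = 5*sqrt(-3 + 1) = 5*sqrt(-2) = 5*(I*sqrt(2)) = 5*I*sqrt(2) ≈ 7.0711*I)
p = -250*I*sqrt(2) (p = (5*I*sqrt(2))**3 = -250*I*sqrt(2) ≈ -353.55*I)
(22*(7*0))*p = (22*(7*0))*(-250*I*sqrt(2)) = (22*0)*(-250*I*sqrt(2)) = 0*(-250*I*sqrt(2)) = 0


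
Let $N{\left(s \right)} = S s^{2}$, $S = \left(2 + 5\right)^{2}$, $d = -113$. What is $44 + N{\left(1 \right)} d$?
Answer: $-5493$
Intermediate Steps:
$S = 49$ ($S = 7^{2} = 49$)
$N{\left(s \right)} = 49 s^{2}$
$44 + N{\left(1 \right)} d = 44 + 49 \cdot 1^{2} \left(-113\right) = 44 + 49 \cdot 1 \left(-113\right) = 44 + 49 \left(-113\right) = 44 - 5537 = -5493$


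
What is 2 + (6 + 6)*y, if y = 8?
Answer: 98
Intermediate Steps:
2 + (6 + 6)*y = 2 + (6 + 6)*8 = 2 + 12*8 = 2 + 96 = 98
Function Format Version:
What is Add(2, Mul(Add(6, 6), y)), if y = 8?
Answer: 98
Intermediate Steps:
Add(2, Mul(Add(6, 6), y)) = Add(2, Mul(Add(6, 6), 8)) = Add(2, Mul(12, 8)) = Add(2, 96) = 98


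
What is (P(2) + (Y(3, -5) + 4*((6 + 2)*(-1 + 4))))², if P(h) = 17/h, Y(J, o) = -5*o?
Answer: 67081/4 ≈ 16770.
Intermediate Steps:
(P(2) + (Y(3, -5) + 4*((6 + 2)*(-1 + 4))))² = (17/2 + (-5*(-5) + 4*((6 + 2)*(-1 + 4))))² = (17*(½) + (25 + 4*(8*3)))² = (17/2 + (25 + 4*24))² = (17/2 + (25 + 96))² = (17/2 + 121)² = (259/2)² = 67081/4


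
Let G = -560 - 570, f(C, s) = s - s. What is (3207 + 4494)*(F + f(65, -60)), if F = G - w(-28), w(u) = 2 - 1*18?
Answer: -8578914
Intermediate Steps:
w(u) = -16 (w(u) = 2 - 18 = -16)
f(C, s) = 0
G = -1130
F = -1114 (F = -1130 - 1*(-16) = -1130 + 16 = -1114)
(3207 + 4494)*(F + f(65, -60)) = (3207 + 4494)*(-1114 + 0) = 7701*(-1114) = -8578914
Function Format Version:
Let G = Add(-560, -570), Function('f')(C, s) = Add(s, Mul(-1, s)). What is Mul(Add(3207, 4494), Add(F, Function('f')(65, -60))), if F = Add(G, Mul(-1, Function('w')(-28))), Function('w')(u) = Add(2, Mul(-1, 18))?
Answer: -8578914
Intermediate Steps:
Function('w')(u) = -16 (Function('w')(u) = Add(2, -18) = -16)
Function('f')(C, s) = 0
G = -1130
F = -1114 (F = Add(-1130, Mul(-1, -16)) = Add(-1130, 16) = -1114)
Mul(Add(3207, 4494), Add(F, Function('f')(65, -60))) = Mul(Add(3207, 4494), Add(-1114, 0)) = Mul(7701, -1114) = -8578914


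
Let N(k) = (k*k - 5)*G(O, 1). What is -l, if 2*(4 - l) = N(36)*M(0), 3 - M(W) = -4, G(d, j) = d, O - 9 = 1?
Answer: 45181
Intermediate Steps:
O = 10 (O = 9 + 1 = 10)
M(W) = 7 (M(W) = 3 - 1*(-4) = 3 + 4 = 7)
N(k) = -50 + 10*k² (N(k) = (k*k - 5)*10 = (k² - 5)*10 = (-5 + k²)*10 = -50 + 10*k²)
l = -45181 (l = 4 - (-50 + 10*36²)*7/2 = 4 - (-50 + 10*1296)*7/2 = 4 - (-50 + 12960)*7/2 = 4 - 6455*7 = 4 - ½*90370 = 4 - 45185 = -45181)
-l = -1*(-45181) = 45181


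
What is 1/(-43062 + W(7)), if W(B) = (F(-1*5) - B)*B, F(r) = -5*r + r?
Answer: -1/42971 ≈ -2.3272e-5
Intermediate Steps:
F(r) = -4*r
W(B) = B*(20 - B) (W(B) = (-(-4)*5 - B)*B = (-4*(-5) - B)*B = (20 - B)*B = B*(20 - B))
1/(-43062 + W(7)) = 1/(-43062 + 7*(20 - 1*7)) = 1/(-43062 + 7*(20 - 7)) = 1/(-43062 + 7*13) = 1/(-43062 + 91) = 1/(-42971) = -1/42971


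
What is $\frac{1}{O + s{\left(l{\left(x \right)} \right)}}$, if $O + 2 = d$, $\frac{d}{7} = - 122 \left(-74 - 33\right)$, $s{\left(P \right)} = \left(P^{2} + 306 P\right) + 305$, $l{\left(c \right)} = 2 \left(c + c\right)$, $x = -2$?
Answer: $\frac{1}{89297} \approx 1.1199 \cdot 10^{-5}$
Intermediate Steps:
$l{\left(c \right)} = 4 c$ ($l{\left(c \right)} = 2 \cdot 2 c = 4 c$)
$s{\left(P \right)} = 305 + P^{2} + 306 P$
$d = 91378$ ($d = 7 \left(- 122 \left(-74 - 33\right)\right) = 7 \left(\left(-122\right) \left(-107\right)\right) = 7 \cdot 13054 = 91378$)
$O = 91376$ ($O = -2 + 91378 = 91376$)
$\frac{1}{O + s{\left(l{\left(x \right)} \right)}} = \frac{1}{91376 + \left(305 + \left(4 \left(-2\right)\right)^{2} + 306 \cdot 4 \left(-2\right)\right)} = \frac{1}{91376 + \left(305 + \left(-8\right)^{2} + 306 \left(-8\right)\right)} = \frac{1}{91376 + \left(305 + 64 - 2448\right)} = \frac{1}{91376 - 2079} = \frac{1}{89297}$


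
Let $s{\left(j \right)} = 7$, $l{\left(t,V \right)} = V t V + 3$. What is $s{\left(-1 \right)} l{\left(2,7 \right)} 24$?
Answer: $16968$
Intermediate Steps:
$l{\left(t,V \right)} = 3 + t V^{2}$ ($l{\left(t,V \right)} = t V^{2} + 3 = 3 + t V^{2}$)
$s{\left(-1 \right)} l{\left(2,7 \right)} 24 = 7 \left(3 + 2 \cdot 7^{2}\right) 24 = 7 \left(3 + 2 \cdot 49\right) 24 = 7 \left(3 + 98\right) 24 = 7 \cdot 101 \cdot 24 = 707 \cdot 24 = 16968$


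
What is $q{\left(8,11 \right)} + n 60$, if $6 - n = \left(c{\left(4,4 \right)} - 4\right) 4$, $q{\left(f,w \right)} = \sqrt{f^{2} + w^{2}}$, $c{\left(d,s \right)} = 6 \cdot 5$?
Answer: $-5880 + \sqrt{185} \approx -5866.4$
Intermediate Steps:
$c{\left(d,s \right)} = 30$
$n = -98$ ($n = 6 - \left(30 - 4\right) 4 = 6 - 26 \cdot 4 = 6 - 104 = -98$)
$q{\left(8,11 \right)} + n 60 = \sqrt{8^{2} + 11^{2}} - 5880 = \sqrt{64 + 121} - 5880 = \sqrt{185} - 5880 = -5880 + \sqrt{185}$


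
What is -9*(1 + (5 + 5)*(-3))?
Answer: 261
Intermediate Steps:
-9*(1 + (5 + 5)*(-3)) = -9*(1 + 10*(-3)) = -9*(1 - 30) = -9*(-29) = 261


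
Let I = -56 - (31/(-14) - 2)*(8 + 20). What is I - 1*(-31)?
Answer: 93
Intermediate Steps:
I = 62 (I = -56 - (31*(-1/14) - 2)*28 = -56 - (-31/14 - 2)*28 = -56 - (-59)*28/14 = -56 - 1*(-118) = -56 + 118 = 62)
I - 1*(-31) = 62 - 1*(-31) = 62 + 31 = 93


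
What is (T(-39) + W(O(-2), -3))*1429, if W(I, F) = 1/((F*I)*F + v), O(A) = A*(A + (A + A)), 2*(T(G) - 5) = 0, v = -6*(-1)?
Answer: 815959/114 ≈ 7157.5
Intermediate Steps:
v = 6
T(G) = 5 (T(G) = 5 + (½)*0 = 5 + 0 = 5)
O(A) = 3*A² (O(A) = A*(A + 2*A) = A*(3*A) = 3*A²)
W(I, F) = 1/(6 + I*F²) (W(I, F) = 1/((F*I)*F + 6) = 1/(I*F² + 6) = 1/(6 + I*F²))
(T(-39) + W(O(-2), -3))*1429 = (5 + 1/(6 + (3*(-2)²)*(-3)²))*1429 = (5 + 1/(6 + (3*4)*9))*1429 = (5 + 1/(6 + 12*9))*1429 = (5 + 1/(6 + 108))*1429 = (5 + 1/114)*1429 = (571/114)*1429 = 815959/114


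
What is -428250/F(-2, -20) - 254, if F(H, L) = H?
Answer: 213871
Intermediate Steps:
-428250/F(-2, -20) - 254 = -428250/(-2) - 254 = -428250*(-1)/2 - 254 = -375*(-571) - 254 = 214125 - 254 = 213871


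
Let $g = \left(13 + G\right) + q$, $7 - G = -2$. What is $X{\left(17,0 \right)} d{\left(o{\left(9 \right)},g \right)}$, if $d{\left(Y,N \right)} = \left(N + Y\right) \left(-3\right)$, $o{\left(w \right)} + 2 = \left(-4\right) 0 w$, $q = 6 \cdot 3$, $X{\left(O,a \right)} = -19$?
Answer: $2166$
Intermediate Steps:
$G = 9$ ($G = 7 - -2 = 7 + 2 = 9$)
$q = 18$
$o{\left(w \right)} = -2$ ($o{\left(w \right)} = -2 + \left(-4\right) 0 w = -2 + 0 w = -2 + 0 = -2$)
$g = 40$ ($g = \left(13 + 9\right) + 18 = 22 + 18 = 40$)
$d{\left(Y,N \right)} = - 3 N - 3 Y$
$X{\left(17,0 \right)} d{\left(o{\left(9 \right)},g \right)} = - 19 \left(\left(-3\right) 40 - -6\right) = - 19 \left(-120 + 6\right) = \left(-19\right) \left(-114\right) = 2166$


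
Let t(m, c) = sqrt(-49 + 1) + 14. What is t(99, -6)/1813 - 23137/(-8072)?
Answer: 6008627/2090648 + 4*I*sqrt(3)/1813 ≈ 2.8741 + 0.0038214*I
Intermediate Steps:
t(m, c) = 14 + 4*I*sqrt(3) (t(m, c) = sqrt(-48) + 14 = 4*I*sqrt(3) + 14 = 14 + 4*I*sqrt(3))
t(99, -6)/1813 - 23137/(-8072) = (14 + 4*I*sqrt(3))/1813 - 23137/(-8072) = (14 + 4*I*sqrt(3))*(1/1813) - 23137*(-1/8072) = (2/259 + 4*I*sqrt(3)/1813) + 23137/8072 = 6008627/2090648 + 4*I*sqrt(3)/1813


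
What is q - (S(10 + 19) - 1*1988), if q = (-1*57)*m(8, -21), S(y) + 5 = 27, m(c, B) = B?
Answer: 3163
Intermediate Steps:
S(y) = 22 (S(y) = -5 + 27 = 22)
q = 1197 (q = -1*57*(-21) = -57*(-21) = 1197)
q - (S(10 + 19) - 1*1988) = 1197 - (22 - 1*1988) = 1197 - (22 - 1988) = 1197 - 1*(-1966) = 1197 + 1966 = 3163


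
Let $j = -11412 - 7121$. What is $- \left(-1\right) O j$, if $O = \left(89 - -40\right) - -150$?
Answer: $-5170707$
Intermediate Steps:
$j = -18533$ ($j = -11412 - 7121 = -18533$)
$O = 279$ ($O = \left(89 + 40\right) + 150 = 129 + 150 = 279$)
$- \left(-1\right) O j = - \left(-1\right) 279 \left(-18533\right) = - \left(-1\right) \left(-5170707\right) = \left(-1\right) 5170707 = -5170707$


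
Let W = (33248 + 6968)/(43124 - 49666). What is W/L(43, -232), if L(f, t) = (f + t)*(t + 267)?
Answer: 20108/21637665 ≈ 0.00092931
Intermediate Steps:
L(f, t) = (267 + t)*(f + t) (L(f, t) = (f + t)*(267 + t) = (267 + t)*(f + t))
W = -20108/3271 (W = 40216/(-6542) = 40216*(-1/6542) = -20108/3271 ≈ -6.1474)
W/L(43, -232) = -20108/(3271*((-232)**2 + 267*43 + 267*(-232) + 43*(-232))) = -20108/(3271*(53824 + 11481 - 61944 - 9976)) = -20108/3271/(-6615) = -20108/3271*(-1/6615) = 20108/21637665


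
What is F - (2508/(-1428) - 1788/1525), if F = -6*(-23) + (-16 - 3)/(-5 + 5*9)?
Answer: 203910771/1451800 ≈ 140.45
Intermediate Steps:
F = 5501/40 (F = 138 - 19/(-5 + 45) = 138 - 19/40 = 5501/40 ≈ 137.52)
F - (2508/(-1428) - 1788/1525) = 5501/40 - (2508/(-1428) - 1788/1525) = 5501/40 - (2508*(-1/1428) - 1788*1/1525) = 5501/40 - (-209/119 - 1788/1525) = 5501/40 - 1*(-531497/181475) = 5501/40 + 531497/181475 = 203910771/1451800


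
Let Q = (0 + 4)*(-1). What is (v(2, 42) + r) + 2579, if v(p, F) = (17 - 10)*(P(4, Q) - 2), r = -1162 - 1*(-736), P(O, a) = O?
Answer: 2167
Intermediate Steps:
Q = -4 (Q = 4*(-1) = -4)
r = -426 (r = -1162 + 736 = -426)
v(p, F) = 14 (v(p, F) = (17 - 10)*(4 - 2) = 7*2 = 14)
(v(2, 42) + r) + 2579 = (14 - 426) + 2579 = -412 + 2579 = 2167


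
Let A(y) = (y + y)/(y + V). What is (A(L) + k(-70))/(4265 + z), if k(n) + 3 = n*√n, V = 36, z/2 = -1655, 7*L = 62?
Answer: -409/149935 - 14*I*√70/191 ≈ -0.0027278 - 0.61326*I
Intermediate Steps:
L = 62/7 (L = (⅐)*62 = 62/7 ≈ 8.8571)
z = -3310 (z = 2*(-1655) = -3310)
k(n) = -3 + n^(3/2) (k(n) = -3 + n*√n = -3 + n^(3/2))
A(y) = 2*y/(36 + y) (A(y) = (y + y)/(y + 36) = (2*y)/(36 + y) = 2*y/(36 + y))
(A(L) + k(-70))/(4265 + z) = (2*(62/7)/(36 + 62/7) + (-3 + (-70)^(3/2)))/(4265 - 3310) = (2*(62/7)/(314/7) + (-3 - 70*I*√70))/955 = (2*(62/7)*(7/314) + (-3 - 70*I*√70))*(1/955) = (62/157 + (-3 - 70*I*√70))*(1/955) = (-409/157 - 70*I*√70)*(1/955) = -409/149935 - 14*I*√70/191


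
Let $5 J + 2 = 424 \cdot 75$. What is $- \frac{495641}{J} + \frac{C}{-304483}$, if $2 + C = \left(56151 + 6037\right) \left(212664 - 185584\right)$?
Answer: $- \frac{54304026199339}{9681950434} \approx -5608.8$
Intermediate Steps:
$C = 1684051038$ ($C = -2 + \left(56151 + 6037\right) \left(212664 - 185584\right) = -2 + 62188 \cdot 27080 = -2 + 1684051040 = 1684051038$)
$J = \frac{31798}{5}$ ($J = - \frac{2}{5} + \frac{424 \cdot 75}{5} = - \frac{2}{5} + \frac{1}{5} \cdot 31800 = - \frac{2}{5} + 6360 = \frac{31798}{5} \approx 6359.6$)
$- \frac{495641}{J} + \frac{C}{-304483} = - \frac{495641}{\frac{31798}{5}} + \frac{1684051038}{-304483} = \left(-495641\right) \frac{5}{31798} + 1684051038 \left(- \frac{1}{304483}\right) = - \frac{2478205}{31798} - \frac{1684051038}{304483} = - \frac{54304026199339}{9681950434}$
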